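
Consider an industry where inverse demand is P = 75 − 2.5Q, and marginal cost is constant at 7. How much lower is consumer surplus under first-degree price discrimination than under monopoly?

Monopoly sets MR = MC: 75 − 5Q = 7 ⇒ Q = 13.6, P = 75 − 2.5·13.6 = 41.
CS = ½·(75 − 41)·13.6 = 231.2.
Under first-degree price discrimination the firm charges each unit its demand price and produces up to where P = MC, i.e. Q = 27.2. Consumer surplus is zero; producer surplus equals total surplus.
CS = 0.
Change in consumer surplus: 0 − 231.2 = −231.2.

Consumer surplus falls by 231.2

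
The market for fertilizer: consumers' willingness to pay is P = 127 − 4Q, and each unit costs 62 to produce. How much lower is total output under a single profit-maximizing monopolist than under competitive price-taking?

Perfect competition: P = MC = 62, so 127 − 4Q = 62 and Q = 16.25.
The monopolist equates marginal revenue to marginal cost: 127 − 8Q = 62, so Q = 8.125. From demand, P = 94.5.
Change in total output: 8.125 − 16.25 = −8.125.

Total output falls by 8.125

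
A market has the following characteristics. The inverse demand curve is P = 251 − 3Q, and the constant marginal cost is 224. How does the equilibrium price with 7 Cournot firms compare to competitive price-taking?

With 7 symmetric Cournot firms, each firm's FOC gives 251 − 24q = 224, so q = 1.125, Q = 7·1.125 = 7.875, and P = 227.375.
Competitive firms price at marginal cost: P = 224, giving Q = 9.

Cournot: P = 227.375; Competition: P = 224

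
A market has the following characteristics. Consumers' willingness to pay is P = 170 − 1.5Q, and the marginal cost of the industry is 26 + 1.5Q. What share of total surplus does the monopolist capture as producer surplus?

PS/TS = 0.75

Monopoly sets MR = MC: 170 − 3Q = 26 + 1.5Q ⇒ Q = 32, P = 170 − 1.5·32 = 122.
CS = ½·(170 − 122)·32 = 768.
PS = P·Q − VC(Q) = 122·32 − (26·32 + ½·1.5·32²) = 2304.
Share captured = PS/TS = 2304/3072 = 0.75.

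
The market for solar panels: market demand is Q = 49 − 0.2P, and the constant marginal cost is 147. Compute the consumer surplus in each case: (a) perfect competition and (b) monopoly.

Competition: CS = 960.4; Monopoly: CS = 240.1

Inverting demand: P = 245 − 5Q.
Competitive firms price at marginal cost: P = 147, giving Q = 19.6.
CS = ½·(245 − 147)·19.6 = 960.4.
Monopoly sets MR = MC: 245 − 10Q = 147 ⇒ Q = 9.8, P = 245 − 5·9.8 = 196.
CS = ½·(245 − 196)·9.8 = 240.1.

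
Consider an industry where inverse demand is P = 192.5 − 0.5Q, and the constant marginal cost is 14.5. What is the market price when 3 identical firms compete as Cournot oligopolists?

P = 59

With 3 symmetric Cournot firms, each firm's FOC gives 192.5 − 2q = 14.5, so q = 89, Q = 3·89 = 267, and P = 59.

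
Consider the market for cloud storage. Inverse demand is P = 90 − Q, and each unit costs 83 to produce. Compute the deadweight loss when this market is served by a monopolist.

DWL = 6.125

Perfect competition: P = MC = 83, so 90 − Q = 83 and Q = 7.
The monopolist equates marginal revenue to marginal cost: 90 − 2Q = 83, so Q = 3.5. From demand, P = 86.5.
DWL is the triangle between Q = 3.5 and Q = 7: ½·(7 − 3.5)·(86.5 − 83) = 6.125.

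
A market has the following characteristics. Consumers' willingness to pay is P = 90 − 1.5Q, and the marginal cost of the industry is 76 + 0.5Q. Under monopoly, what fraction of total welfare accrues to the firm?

PS/TS = 0.7

Monopoly sets MR = MC: 90 − 3Q = 76 + 0.5Q ⇒ Q = 4, P = 90 − 1.5·4 = 84.
CS = ½·(90 − 84)·4 = 12.
PS = P·Q − VC(Q) = 84·4 − (76·4 + ½·0.5·4²) = 28.
Share captured = PS/TS = 28/40 = 0.7.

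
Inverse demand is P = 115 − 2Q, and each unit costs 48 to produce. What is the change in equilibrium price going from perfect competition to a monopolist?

Perfect competition: P = MC = 48, so 115 − 2Q = 48 and Q = 33.5.
The monopolist equates marginal revenue to marginal cost: 115 − 4Q = 48, so Q = 16.75. From demand, P = 81.5.
Change in equilibrium price: 81.5 − 48 = 33.5.

P rises by 33.5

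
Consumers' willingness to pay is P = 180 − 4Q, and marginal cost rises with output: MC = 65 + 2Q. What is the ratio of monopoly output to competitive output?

A monopolist chooses Q where MR = MC. MR = 180 − 8Q; setting this equal to 65 + 2Q gives Q = 11.5 and P = 134.
Competitive equilibrium sets price equal to marginal cost: 180 − 4Q = 65 + 2Q, so Q = 115/6 and P = 310/3.
Ratio Q_m/Q_c = 11.5/(115/6) = 0.6.

Q_m/Q_c = 0.6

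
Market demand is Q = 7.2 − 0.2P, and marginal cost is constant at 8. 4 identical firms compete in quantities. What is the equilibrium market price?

Inverting demand: P = 36 − 5Q.
With 4 symmetric Cournot firms, each firm's FOC gives 36 − 25q = 8, so q = 1.12, Q = 4·1.12 = 4.48, and P = 13.6.

P = 13.6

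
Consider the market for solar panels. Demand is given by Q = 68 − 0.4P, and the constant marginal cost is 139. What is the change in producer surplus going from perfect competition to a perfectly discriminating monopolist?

Inverting demand: P = 170 − 2.5Q.
Competitive firms price at marginal cost: P = 139, giving Q = 12.4.
PS = (139 − 139)·12.4 = 0.
With perfect price discrimination, output is the efficient level Q = 12.4 (where demand meets MC), but every buyer pays their willingness to pay: CS = 0 and PS = total surplus.
PS = ½·(170 − 139)·12.4 = 192.2.
Change in producer surplus: 192.2 − 0 = 192.2.

PS rises by 192.2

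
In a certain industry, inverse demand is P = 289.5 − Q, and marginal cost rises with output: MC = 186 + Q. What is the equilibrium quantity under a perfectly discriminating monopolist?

A perfectly discriminating monopolist sells every unit with P(Q) ≥ MC(Q), so output equals the competitive quantity Q = 51.75. Each buyer pays their reservation price, so CS = 0 and the firm captures all surplus.

Q = 51.75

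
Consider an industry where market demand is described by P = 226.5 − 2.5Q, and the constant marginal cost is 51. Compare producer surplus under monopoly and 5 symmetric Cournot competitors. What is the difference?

PS falls by 1368.9

A monopolist chooses Q where MR = MC. MR = 226.5 − 5Q; setting this equal to 51 gives Q = 35.1 and P = 138.75.
PS = (138.75 − 51)·35.1 = 3080.025.
Cournot with 5 identical firms: the symmetric best-response condition is 226.5 − 15q = 51. Each firm produces q = 11.7, total output Q = 58.5, price P = 80.25.
PS = (80.25 − 51)·58.5 = 1711.125.
Change in producer surplus: 1711.125 − 3080.025 = −1368.9.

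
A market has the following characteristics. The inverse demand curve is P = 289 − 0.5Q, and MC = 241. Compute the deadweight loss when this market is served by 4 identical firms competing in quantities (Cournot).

Perfect competition: P = MC = 241, so 289 − 0.5Q = 241 and Q = 96.
Cournot with 4 identical firms: the symmetric best-response condition is 289 − 2.5q = 241. Each firm produces q = 19.2, total output Q = 76.8, price P = 250.6.
DWL is the triangle between Q = 76.8 and Q = 96: ½·(96 − 76.8)·(250.6 − 241) = 92.16.

DWL = 92.16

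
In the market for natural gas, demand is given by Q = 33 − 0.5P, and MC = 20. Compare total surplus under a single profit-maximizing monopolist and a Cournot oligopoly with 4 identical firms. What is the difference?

Inverting demand: P = 66 − 2Q.
Monopoly sets MR = MC: 66 − 4Q = 20 ⇒ Q = 11.5, P = 66 − 2·11.5 = 43.
CS = ½·(66 − 43)·11.5 = 132.25; PS = (43 − 20)·11.5 = 264.5; TS = 396.75.
With 4 symmetric Cournot firms, each firm's FOC gives 66 − 10q = 20, so q = 4.6, Q = 4·4.6 = 18.4, and P = 29.2.
CS = ½·(66 − 29.2)·18.4 = 338.56; PS = (29.2 − 20)·18.4 = 169.28; TS = 507.84.
Change in total surplus: 507.84 − 396.75 = 111.09.

TS rises by 111.09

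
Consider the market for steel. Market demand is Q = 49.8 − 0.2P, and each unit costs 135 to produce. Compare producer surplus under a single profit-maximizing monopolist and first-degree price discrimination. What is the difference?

Inverting demand: P = 249 − 5Q.
The monopolist equates marginal revenue to marginal cost: 249 − 10Q = 135, so Q = 11.4. From demand, P = 192.
PS = (192 − 135)·11.4 = 649.8.
A perfectly discriminating monopolist sells every unit with P(Q) ≥ MC(Q), so output equals the competitive quantity Q = 22.8. Each buyer pays their reservation price, so CS = 0 and the firm captures all surplus.
PS = ½·(249 − 135)·22.8 = 1299.6.
Change in producer surplus: 1299.6 − 649.8 = 649.8.

Producer surplus rises by 649.8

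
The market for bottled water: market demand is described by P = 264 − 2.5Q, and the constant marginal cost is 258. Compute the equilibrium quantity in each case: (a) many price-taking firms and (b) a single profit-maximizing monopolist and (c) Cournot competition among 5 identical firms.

Perfect competition: P = MC = 258, so 264 − 2.5Q = 258 and Q = 2.4.
The monopolist equates marginal revenue to marginal cost: 264 − 5Q = 258, so Q = 1.2. From demand, P = 261.
With 5 symmetric Cournot firms, each firm's FOC gives 264 − 15q = 258, so q = 0.4, Q = 5·0.4 = 2, and P = 259.

Competition: Q = 2.4; Monopoly: Q = 1.2; Cournot: Q = 2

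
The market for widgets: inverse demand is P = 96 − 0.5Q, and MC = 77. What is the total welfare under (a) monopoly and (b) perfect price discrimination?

Monopoly: TS = 270.75; Perfect PD: TS = 361

The monopolist equates marginal revenue to marginal cost: 96 − Q = 77, so Q = 19. From demand, P = 86.5.
CS = ½·(96 − 86.5)·19 = 90.25; PS = (86.5 − 77)·19 = 180.5; TS = 270.75.
Under first-degree price discrimination the firm charges each unit its demand price and produces up to where P = MC, i.e. Q = 38. Consumer surplus is zero; producer surplus equals total surplus.
TS = 361 (equal to competitive TS).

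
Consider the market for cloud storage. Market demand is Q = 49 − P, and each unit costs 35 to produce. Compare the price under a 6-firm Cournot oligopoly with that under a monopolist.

Inverting demand: P = 49 − Q.
In a 6-firm Cournot equilibrium, symmetry and the first-order condition give q = (49 − 35)/(7) = 2. So Q = 12 and P = 37.
The monopolist equates marginal revenue to marginal cost: 49 − 2Q = 35, so Q = 7. From demand, P = 42.

Cournot: P = 37; Monopoly: P = 42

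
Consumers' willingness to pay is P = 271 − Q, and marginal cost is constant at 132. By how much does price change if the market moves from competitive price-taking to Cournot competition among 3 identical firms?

Perfect competition: P = MC = 132, so 271 − Q = 132 and Q = 139.
With 3 symmetric Cournot firms, each firm's FOC gives 271 − 4q = 132, so q = 34.75, Q = 3·34.75 = 104.25, and P = 166.75.
Change in price: 166.75 − 132 = 34.75.

Price rises by 34.75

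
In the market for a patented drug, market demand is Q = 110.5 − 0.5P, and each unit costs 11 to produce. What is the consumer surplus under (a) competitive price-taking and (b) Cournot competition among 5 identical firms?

Inverting demand: P = 221 − 2Q.
Under competition P = MC = 11, so Q = (221 − 11)/2 = 105.
CS = ½·(221 − 11)·105 = 11025.
In a 5-firm Cournot equilibrium, symmetry and the first-order condition give q = (221 − 11)/(12) = 17.5. So Q = 87.5 and P = 46.
CS = ½·(221 − 46)·87.5 = 7656.25.

Competition: CS = 11025; Cournot: CS = 7656.25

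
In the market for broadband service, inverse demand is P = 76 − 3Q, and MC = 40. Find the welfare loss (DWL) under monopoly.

DWL = 54

Under competition P = MC = 40, so Q = (76 − 40)/3 = 12.
Monopoly sets MR = MC: 76 − 6Q = 40 ⇒ Q = 6, P = 76 − 3·6 = 58.
DWL is the triangle between Q = 6 and Q = 12: ½·(12 − 6)·(58 − 40) = 54.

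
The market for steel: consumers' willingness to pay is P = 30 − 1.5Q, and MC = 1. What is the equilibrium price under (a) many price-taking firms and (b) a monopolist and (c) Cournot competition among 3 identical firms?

Competition: P = 1; Monopoly: P = 15.5; Cournot: P = 8.25

Under competition P = MC = 1, so Q = (30 − 1)/1.5 = 58/3.
The monopolist equates marginal revenue to marginal cost: 30 − 3Q = 1, so Q = 29/3. From demand, P = 15.5.
In a 3-firm Cournot equilibrium, symmetry and the first-order condition give q = (30 − 1)/(6) = 29/6. So Q = 14.5 and P = 8.25.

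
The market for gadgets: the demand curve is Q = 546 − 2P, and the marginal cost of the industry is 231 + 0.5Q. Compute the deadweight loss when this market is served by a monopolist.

Inverting demand: P = 273 − 0.5Q.
Competitive equilibrium sets price equal to marginal cost: 273 − 0.5Q = 231 + 0.5Q, so Q = 42 and P = 252.
Monopoly sets MR = MC: 273 − Q = 231 + 0.5Q ⇒ Q = 28, P = 273 − 0.5·28 = 259.
CS = ½·(273 − 252)·42 = 441; PS = (252·42 − 231·42 − ½·0.5·42²) = 441; TS = 882.
CS = ½·(273 − 259)·28 = 196; PS = (259·28 − 231·28 − ½·0.5·28²) = 588; TS = 784.
DWL = 882 − 784 = 98.

DWL = 98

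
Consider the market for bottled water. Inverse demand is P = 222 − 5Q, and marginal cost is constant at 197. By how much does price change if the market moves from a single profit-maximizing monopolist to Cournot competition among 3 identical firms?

A monopolist chooses Q where MR = MC. MR = 222 − 10Q; setting this equal to 197 gives Q = 2.5 and P = 209.5.
With 3 symmetric Cournot firms, each firm's FOC gives 222 − 20q = 197, so q = 1.25, Q = 3·1.25 = 3.75, and P = 203.25.
Change in price: 203.25 − 209.5 = −6.25.

Price falls by 6.25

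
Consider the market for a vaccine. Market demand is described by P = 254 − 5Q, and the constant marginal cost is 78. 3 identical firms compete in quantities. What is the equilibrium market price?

In a 3-firm Cournot equilibrium, symmetry and the first-order condition give q = (254 − 78)/(20) = 8.8. So Q = 26.4 and P = 122.

P = 122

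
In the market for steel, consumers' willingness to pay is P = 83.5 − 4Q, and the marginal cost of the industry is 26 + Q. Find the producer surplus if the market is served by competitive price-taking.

Under competition P = MC: 83.5 − 4Q = 26 + Q ⇒ Q = 11.5, P = 37.5.
PS = P·Q − VC(Q) = 37.5·11.5 − (26·11.5 + ½·1·11.5²) = 66.125.

PS = 66.125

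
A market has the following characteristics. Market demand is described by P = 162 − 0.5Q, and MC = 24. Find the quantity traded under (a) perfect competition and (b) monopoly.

Under competition P = MC = 24, so Q = (162 − 24)/0.5 = 276.
A monopolist chooses Q where MR = MC. MR = 162 − Q; setting this equal to 24 gives Q = 138 and P = 93.

Competition: Q = 276; Monopoly: Q = 138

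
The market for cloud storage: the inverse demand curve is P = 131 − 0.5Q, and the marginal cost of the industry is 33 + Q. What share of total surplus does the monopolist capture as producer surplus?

A monopolist chooses Q where MR = MC. MR = 131 − Q; setting this equal to 33 + Q gives Q = 49 and P = 106.5.
CS = ½·(131 − 106.5)·49 = 600.25.
PS = P·Q − VC(Q) = 106.5·49 − (33·49 + ½·1·49²) = 2401.
Share captured = PS/TS = 2401/3001.25 = 0.8.

PS/TS = 0.8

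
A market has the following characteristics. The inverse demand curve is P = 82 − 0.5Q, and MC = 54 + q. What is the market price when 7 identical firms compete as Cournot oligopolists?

P = 62.4

With 7 symmetric Cournot firms, each firm's FOC gives 82 − 4q = 54 + q, so q = 5.6, Q = 7·5.6 = 39.2, and P = 62.4.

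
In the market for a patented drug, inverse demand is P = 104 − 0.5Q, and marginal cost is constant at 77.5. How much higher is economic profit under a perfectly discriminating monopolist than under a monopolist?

A monopolist chooses Q where MR = MC. MR = 104 − Q; setting this equal to 77.5 gives Q = 26.5 and P = 90.75.
Profit = (90.75 − 77.5)·26.5 = 351.125.
With perfect price discrimination, output is the efficient level Q = 53 (where demand meets MC), but every buyer pays their willingness to pay: CS = 0 and PS = total surplus.
PS equals the full surplus area, 702.25. Profit = 702.25 = 702.25.
Change in economic profit: 702.25 − 351.125 = 351.125.

π rises by 351.125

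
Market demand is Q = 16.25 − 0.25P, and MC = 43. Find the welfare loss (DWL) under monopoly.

Inverting demand: P = 65 − 4Q.
Competitive firms price at marginal cost: P = 43, giving Q = 5.5.
A monopolist chooses Q where MR = MC. MR = 65 − 8Q; setting this equal to 43 gives Q = 2.75 and P = 54.
DWL is the triangle between Q = 2.75 and Q = 5.5: ½·(5.5 − 2.75)·(54 − 43) = 15.125.

DWL = 15.125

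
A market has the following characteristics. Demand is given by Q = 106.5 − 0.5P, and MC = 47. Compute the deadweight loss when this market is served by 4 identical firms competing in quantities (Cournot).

DWL = 275.56

Inverting demand: P = 213 − 2Q.
Perfect competition: P = MC = 47, so 213 − 2Q = 47 and Q = 83.
In a 4-firm Cournot equilibrium, symmetry and the first-order condition give q = (213 − 47)/(10) = 16.6. So Q = 66.4 and P = 80.2.
DWL is the triangle between Q = 66.4 and Q = 83: ½·(83 − 66.4)·(80.2 − 47) = 275.56.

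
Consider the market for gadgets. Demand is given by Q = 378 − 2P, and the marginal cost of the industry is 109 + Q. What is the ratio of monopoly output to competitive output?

Inverting demand: P = 189 − 0.5Q.
The monopolist equates marginal revenue to marginal cost: 189 − Q = 109 + Q, so Q = 40. From demand, P = 169.
Competitive equilibrium sets price equal to marginal cost: 189 − 0.5Q = 109 + Q, so Q = 160/3 and P = 487/3.
Ratio Q_m/Q_c = 40/(160/3) = 0.75.

Q_m/Q_c = 0.75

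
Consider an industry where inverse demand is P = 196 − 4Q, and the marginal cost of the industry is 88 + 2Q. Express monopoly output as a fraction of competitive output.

Q_m/Q_c = 0.6

A monopolist chooses Q where MR = MC. MR = 196 − 8Q; setting this equal to 88 + 2Q gives Q = 10.8 and P = 152.8.
Under competition P = MC: 196 − 4Q = 88 + 2Q ⇒ Q = 18, P = 124.
Ratio Q_m/Q_c = 10.8/18 = 0.6.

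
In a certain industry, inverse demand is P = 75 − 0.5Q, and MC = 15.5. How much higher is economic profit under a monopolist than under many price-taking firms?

Under competition P = MC = 15.5, so Q = (75 − 15.5)/0.5 = 119.
Profit = (15.5 − 15.5)·119 = 0.
Monopoly sets MR = MC: 75 − Q = 15.5 ⇒ Q = 59.5, P = 75 − 0.5·59.5 = 45.25.
Profit = (45.25 − 15.5)·59.5 = 1770.125.
Change in economic profit: 1770.125 − 0 = 1770.125.

Economic profit rises by 1770.125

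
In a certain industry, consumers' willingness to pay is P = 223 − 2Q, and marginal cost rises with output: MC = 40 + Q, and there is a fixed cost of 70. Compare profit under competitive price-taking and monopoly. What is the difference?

Under competition P = MC: 223 − 2Q = 40 + Q ⇒ Q = 61, P = 101.
Profit = 101·61 − (40·61 + ½·1·61²) − 70 = 1790.5.
Monopoly sets MR = MC: 223 − 4Q = 40 + Q ⇒ Q = 36.6, P = 223 − 2·36.6 = 149.8.
Profit = 149.8·36.6 − (40·36.6 + ½·1·36.6²) − 70 = 3278.9.
Change in profit: 3278.9 − 1790.5 = 1488.4.

Profit rises by 1488.4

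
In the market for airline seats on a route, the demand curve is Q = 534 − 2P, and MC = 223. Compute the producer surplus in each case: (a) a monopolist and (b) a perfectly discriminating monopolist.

Inverting demand: P = 267 − 0.5Q.
The monopolist equates marginal revenue to marginal cost: 267 − Q = 223, so Q = 44. From demand, P = 245.
PS = (245 − 223)·44 = 968.
With perfect price discrimination, output is the efficient level Q = 88 (where demand meets MC), but every buyer pays their willingness to pay: CS = 0 and PS = total surplus.
PS = ½·(267 − 223)·88 = 1936.

Monopoly: PS = 968; Perfect PD: PS = 1936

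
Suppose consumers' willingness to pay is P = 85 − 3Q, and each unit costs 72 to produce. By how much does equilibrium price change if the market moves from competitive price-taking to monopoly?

Equilibrium price rises by 6.5

Perfect competition: P = MC = 72, so 85 − 3Q = 72 and Q = 13/3.
Monopoly sets MR = MC: 85 − 6Q = 72 ⇒ Q = 13/6, P = 85 − 3·13/6 = 78.5.
Change in equilibrium price: 78.5 − 72 = 6.5.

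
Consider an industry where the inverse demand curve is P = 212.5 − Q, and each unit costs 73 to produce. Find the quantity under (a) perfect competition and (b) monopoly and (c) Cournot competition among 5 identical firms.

Competition: Q = 139.5; Monopoly: Q = 69.75; Cournot: Q = 116.25

Perfect competition: P = MC = 73, so 212.5 − Q = 73 and Q = 139.5.
The monopolist equates marginal revenue to marginal cost: 212.5 − 2Q = 73, so Q = 69.75. From demand, P = 142.75.
With 5 symmetric Cournot firms, each firm's FOC gives 212.5 − 6q = 73, so q = 23.25, Q = 5·23.25 = 116.25, and P = 96.25.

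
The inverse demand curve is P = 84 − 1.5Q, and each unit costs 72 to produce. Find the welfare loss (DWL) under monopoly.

DWL = 12

Competitive firms price at marginal cost: P = 72, giving Q = 8.
Monopoly sets MR = MC: 84 − 3Q = 72 ⇒ Q = 4, P = 84 − 1.5·4 = 78.
DWL is the triangle between Q = 4 and Q = 8: ½·(8 − 4)·(78 − 72) = 12.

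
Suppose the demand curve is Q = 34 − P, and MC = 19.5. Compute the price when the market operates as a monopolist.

P = 26.75

Inverting demand: P = 34 − Q.
The monopolist equates marginal revenue to marginal cost: 34 − 2Q = 19.5, so Q = 7.25. From demand, P = 26.75.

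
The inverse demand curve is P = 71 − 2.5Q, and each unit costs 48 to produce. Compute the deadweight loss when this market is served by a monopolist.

DWL = 26.45

Competitive firms price at marginal cost: P = 48, giving Q = 9.2.
Monopoly sets MR = MC: 71 − 5Q = 48 ⇒ Q = 4.6, P = 71 − 2.5·4.6 = 59.5.
DWL is the triangle between Q = 4.6 and Q = 9.2: ½·(9.2 − 4.6)·(59.5 − 48) = 26.45.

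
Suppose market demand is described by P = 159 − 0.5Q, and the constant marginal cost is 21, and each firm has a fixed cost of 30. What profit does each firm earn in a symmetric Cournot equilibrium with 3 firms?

In a 3-firm Cournot equilibrium, symmetry and the first-order condition give q = (159 − 21)/(2) = 69. So Q = 207 and P = 55.5.
Each firm's profit = (55.5 − 21)·69 − 30 = 2350.5.

π_i = 2350.5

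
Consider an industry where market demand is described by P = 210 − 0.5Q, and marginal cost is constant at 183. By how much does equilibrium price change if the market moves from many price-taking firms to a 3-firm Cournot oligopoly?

Equilibrium price rises by 6.75

Perfect competition: P = MC = 183, so 210 − 0.5Q = 183 and Q = 54.
In a 3-firm Cournot equilibrium, symmetry and the first-order condition give q = (210 − 183)/(2) = 13.5. So Q = 40.5 and P = 189.75.
Change in equilibrium price: 189.75 − 183 = 6.75.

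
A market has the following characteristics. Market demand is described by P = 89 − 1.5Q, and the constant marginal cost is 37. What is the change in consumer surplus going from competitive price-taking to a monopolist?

Competitive firms price at marginal cost: P = 37, giving Q = 104/3.
CS = ½·(89 − 37)·104/3 = 2704/3.
Monopoly sets MR = MC: 89 − 3Q = 37 ⇒ Q = 52/3, P = 89 − 1.5·52/3 = 63.
CS = ½·(89 − 63)·52/3 = 676/3.
Change in consumer surplus: 676/3 − 2704/3 = −676.

Consumer surplus falls by 676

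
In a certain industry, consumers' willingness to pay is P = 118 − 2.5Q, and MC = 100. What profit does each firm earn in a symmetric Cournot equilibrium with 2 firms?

With 2 symmetric Cournot firms, each firm's FOC gives 118 − 7.5q = 100, so q = 2.4, Q = 2·2.4 = 4.8, and P = 106.
Each firm's profit = (106 − 100)·2.4 = 14.4.

π_i = 14.4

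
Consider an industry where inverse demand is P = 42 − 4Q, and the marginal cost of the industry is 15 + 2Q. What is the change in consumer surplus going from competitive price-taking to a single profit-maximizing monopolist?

Consumer surplus falls by 25.92

Competitive equilibrium sets price equal to marginal cost: 42 − 4Q = 15 + 2Q, so Q = 4.5 and P = 24.
CS = ½·(42 − 24)·4.5 = 40.5.
The monopolist equates marginal revenue to marginal cost: 42 − 8Q = 15 + 2Q, so Q = 2.7. From demand, P = 31.2.
CS = ½·(42 − 31.2)·2.7 = 14.58.
Change in consumer surplus: 14.58 − 40.5 = −25.92.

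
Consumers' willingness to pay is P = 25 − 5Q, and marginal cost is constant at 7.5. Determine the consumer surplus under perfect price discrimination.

CS = 0

With perfect price discrimination, output is the efficient level Q = 3.5 (where demand meets MC), but every buyer pays their willingness to pay: CS = 0 and PS = total surplus.
CS = 0.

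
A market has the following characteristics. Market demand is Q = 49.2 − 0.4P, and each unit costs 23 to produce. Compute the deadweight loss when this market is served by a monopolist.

Inverting demand: P = 123 − 2.5Q.
Under competition P = MC = 23, so Q = (123 − 23)/2.5 = 40.
A monopolist chooses Q where MR = MC. MR = 123 − 5Q; setting this equal to 23 gives Q = 20 and P = 73.
DWL is the triangle between Q = 20 and Q = 40: ½·(40 − 20)·(73 − 23) = 500.

DWL = 500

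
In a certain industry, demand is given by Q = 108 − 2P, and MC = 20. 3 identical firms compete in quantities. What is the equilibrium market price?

Inverting demand: P = 54 − 0.5Q.
In a 3-firm Cournot equilibrium, symmetry and the first-order condition give q = (54 − 20)/(2) = 17. So Q = 51 and P = 28.5.

P = 28.5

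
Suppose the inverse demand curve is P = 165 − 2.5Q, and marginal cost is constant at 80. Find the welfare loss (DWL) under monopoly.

DWL = 361.25

Under competition P = MC = 80, so Q = (165 − 80)/2.5 = 34.
Monopoly sets MR = MC: 165 − 5Q = 80 ⇒ Q = 17, P = 165 − 2.5·17 = 122.5.
DWL is the triangle between Q = 17 and Q = 34: ½·(34 − 17)·(122.5 − 80) = 361.25.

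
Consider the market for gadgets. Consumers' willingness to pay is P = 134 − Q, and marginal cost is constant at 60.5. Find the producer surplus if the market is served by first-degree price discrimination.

A perfectly discriminating monopolist sells every unit with P(Q) ≥ MC(Q), so output equals the competitive quantity Q = 73.5. Each buyer pays their reservation price, so CS = 0 and the firm captures all surplus.
PS = ½·(134 − 60.5)·73.5 = 2701.125.

PS = 2701.125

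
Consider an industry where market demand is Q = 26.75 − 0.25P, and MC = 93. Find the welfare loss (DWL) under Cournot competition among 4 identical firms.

DWL = 0.98

Inverting demand: P = 107 − 4Q.
Competitive firms price at marginal cost: P = 93, giving Q = 3.5.
Cournot with 4 identical firms: the symmetric best-response condition is 107 − 20q = 93. Each firm produces q = 0.7, total output Q = 2.8, price P = 95.8.
DWL is the triangle between Q = 2.8 and Q = 3.5: ½·(3.5 − 2.8)·(95.8 − 93) = 0.98.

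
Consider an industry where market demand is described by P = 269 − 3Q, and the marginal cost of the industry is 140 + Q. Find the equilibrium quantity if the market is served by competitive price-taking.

Q = 32.25

Under competition P = MC: 269 − 3Q = 140 + Q ⇒ Q = 32.25, P = 172.25.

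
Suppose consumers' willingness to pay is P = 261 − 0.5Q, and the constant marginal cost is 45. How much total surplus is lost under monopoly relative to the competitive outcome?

DWL = 11664

Competitive firms price at marginal cost: P = 45, giving Q = 432.
The monopolist equates marginal revenue to marginal cost: 261 − Q = 45, so Q = 216. From demand, P = 153.
DWL is the triangle between Q = 216 and Q = 432: ½·(432 − 216)·(153 − 45) = 11664.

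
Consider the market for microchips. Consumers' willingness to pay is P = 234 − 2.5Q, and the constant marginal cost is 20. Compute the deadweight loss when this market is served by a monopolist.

DWL = 2289.8

Perfect competition: P = MC = 20, so 234 − 2.5Q = 20 and Q = 85.6.
Monopoly sets MR = MC: 234 − 5Q = 20 ⇒ Q = 42.8, P = 234 − 2.5·42.8 = 127.
DWL is the triangle between Q = 42.8 and Q = 85.6: ½·(85.6 − 42.8)·(127 − 20) = 2289.8.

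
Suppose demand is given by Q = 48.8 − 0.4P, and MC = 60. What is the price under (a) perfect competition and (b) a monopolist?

Inverting demand: P = 122 − 2.5Q.
Perfect competition: P = MC = 60, so 122 − 2.5Q = 60 and Q = 24.8.
The monopolist equates marginal revenue to marginal cost: 122 − 5Q = 60, so Q = 12.4. From demand, P = 91.

Competition: P = 60; Monopoly: P = 91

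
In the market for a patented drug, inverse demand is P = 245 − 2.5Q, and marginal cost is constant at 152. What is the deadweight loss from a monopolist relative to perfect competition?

Perfect competition: P = MC = 152, so 245 − 2.5Q = 152 and Q = 37.2.
A monopolist chooses Q where MR = MC. MR = 245 − 5Q; setting this equal to 152 gives Q = 18.6 and P = 198.5.
DWL is the triangle between Q = 18.6 and Q = 37.2: ½·(37.2 − 18.6)·(198.5 − 152) = 432.45.

DWL = 432.45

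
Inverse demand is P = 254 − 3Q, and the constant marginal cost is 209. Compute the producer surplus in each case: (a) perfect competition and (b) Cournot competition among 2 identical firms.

Competition: PS = 0; Cournot: PS = 150

Competitive firms price at marginal cost: P = 209, giving Q = 15.
PS = (209 − 209)·15 = 0.
Cournot with 2 identical firms: the symmetric best-response condition is 254 − 9q = 209. Each firm produces q = 5, total output Q = 10, price P = 224.
PS = (224 − 209)·10 = 150.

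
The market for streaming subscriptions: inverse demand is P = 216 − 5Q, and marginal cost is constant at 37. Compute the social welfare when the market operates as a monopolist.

TS = 2403.075

Monopoly sets MR = MC: 216 − 10Q = 37 ⇒ Q = 17.9, P = 216 − 5·17.9 = 126.5.
CS = ½·(216 − 126.5)·17.9 = 801.025; PS = (126.5 − 37)·17.9 = 1602.05; TS = 2403.075.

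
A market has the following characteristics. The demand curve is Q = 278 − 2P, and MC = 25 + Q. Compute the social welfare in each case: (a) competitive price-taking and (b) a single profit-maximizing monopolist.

Inverting demand: P = 139 − 0.5Q.
Competitive equilibrium sets price equal to marginal cost: 139 − 0.5Q = 25 + Q, so Q = 76 and P = 101.
CS = ½·(139 − 101)·76 = 1444; PS = (101·76 − 25·76 − ½·1·76²) = 2888; TS = 4332.
The monopolist equates marginal revenue to marginal cost: 139 − Q = 25 + Q, so Q = 57. From demand, P = 110.5.
CS = ½·(139 − 110.5)·57 = 812.25; PS = (110.5·57 − 25·57 − ½·1·57²) = 3249; TS = 4061.25.

Competition: TS = 4332; Monopoly: TS = 4061.25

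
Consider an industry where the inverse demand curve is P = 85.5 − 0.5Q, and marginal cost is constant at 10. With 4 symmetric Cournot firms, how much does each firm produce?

q_i = 30.2

Cournot with 4 identical firms: the symmetric best-response condition is 85.5 − 2.5q = 10. Each firm produces q = 30.2, total output Q = 120.8, price P = 25.1.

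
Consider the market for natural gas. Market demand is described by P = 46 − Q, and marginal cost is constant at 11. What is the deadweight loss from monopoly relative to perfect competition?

DWL = 153.125

Competitive firms price at marginal cost: P = 11, giving Q = 35.
The monopolist equates marginal revenue to marginal cost: 46 − 2Q = 11, so Q = 17.5. From demand, P = 28.5.
DWL is the triangle between Q = 17.5 and Q = 35: ½·(35 − 17.5)·(28.5 − 11) = 153.125.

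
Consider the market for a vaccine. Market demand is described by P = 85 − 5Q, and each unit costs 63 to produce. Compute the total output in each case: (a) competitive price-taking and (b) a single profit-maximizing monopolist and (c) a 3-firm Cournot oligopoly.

Competitive firms price at marginal cost: P = 63, giving Q = 4.4.
The monopolist equates marginal revenue to marginal cost: 85 − 10Q = 63, so Q = 2.2. From demand, P = 74.
In a 3-firm Cournot equilibrium, symmetry and the first-order condition give q = (85 − 63)/(20) = 1.1. So Q = 3.3 and P = 68.5.

Competition: Q = 4.4; Monopoly: Q = 2.2; Cournot: Q = 3.3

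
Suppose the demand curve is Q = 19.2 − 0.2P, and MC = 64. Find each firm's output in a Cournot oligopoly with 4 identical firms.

q_i = 1.28

Inverting demand: P = 96 − 5Q.
Cournot with 4 identical firms: the symmetric best-response condition is 96 − 25q = 64. Each firm produces q = 1.28, total output Q = 5.12, price P = 70.4.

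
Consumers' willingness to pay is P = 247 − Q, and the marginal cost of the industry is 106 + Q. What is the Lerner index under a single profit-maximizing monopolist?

A monopolist chooses Q where MR = MC. MR = 247 − 2Q; setting this equal to 106 + Q gives Q = 47 and P = 200.
Lerner index = (P − MC)/P = (200 − 153)/200 = 0.235.

Lerner index = 0.235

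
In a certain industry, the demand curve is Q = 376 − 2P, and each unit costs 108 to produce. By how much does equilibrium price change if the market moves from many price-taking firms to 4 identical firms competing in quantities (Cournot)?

Equilibrium price rises by 16

Inverting demand: P = 188 − 0.5Q.
Under competition P = MC = 108, so Q = (188 − 108)/0.5 = 160.
With 4 symmetric Cournot firms, each firm's FOC gives 188 − 2.5q = 108, so q = 32, Q = 4·32 = 128, and P = 124.
Change in equilibrium price: 124 − 108 = 16.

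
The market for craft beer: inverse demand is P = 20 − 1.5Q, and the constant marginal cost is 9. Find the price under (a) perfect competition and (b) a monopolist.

Competitive firms price at marginal cost: P = 9, giving Q = 22/3.
A monopolist chooses Q where MR = MC. MR = 20 − 3Q; setting this equal to 9 gives Q = 11/3 and P = 14.5.

Competition: P = 9; Monopoly: P = 14.5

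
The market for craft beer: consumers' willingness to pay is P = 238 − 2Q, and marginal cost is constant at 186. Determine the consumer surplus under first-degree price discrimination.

CS = 0

Under first-degree price discrimination the firm charges each unit its demand price and produces up to where P = MC, i.e. Q = 26. Consumer surplus is zero; producer surplus equals total surplus.
CS = 0.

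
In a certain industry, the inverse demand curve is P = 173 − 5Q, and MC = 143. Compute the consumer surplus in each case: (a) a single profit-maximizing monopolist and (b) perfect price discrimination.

Monopoly: CS = 22.5; Perfect PD: CS = 0

The monopolist equates marginal revenue to marginal cost: 173 − 10Q = 143, so Q = 3. From demand, P = 158.
CS = ½·(173 − 158)·3 = 22.5.
A perfectly discriminating monopolist sells every unit with P(Q) ≥ MC(Q), so output equals the competitive quantity Q = 6. Each buyer pays their reservation price, so CS = 0 and the firm captures all surplus.
CS = 0.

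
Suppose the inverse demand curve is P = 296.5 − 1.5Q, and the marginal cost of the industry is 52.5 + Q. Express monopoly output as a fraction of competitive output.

A monopolist chooses Q where MR = MC. MR = 296.5 − 3Q; setting this equal to 52.5 + Q gives Q = 61 and P = 205.
Competitive equilibrium sets price equal to marginal cost: 296.5 − 1.5Q = 52.5 + Q, so Q = 97.6 and P = 150.1.
Ratio Q_m/Q_c = 61/97.6 = 0.625.

Q_m/Q_c = 0.625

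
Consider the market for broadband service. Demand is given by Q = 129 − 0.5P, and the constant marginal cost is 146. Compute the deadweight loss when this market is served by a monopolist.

DWL = 784

Inverting demand: P = 258 − 2Q.
Perfect competition: P = MC = 146, so 258 − 2Q = 146 and Q = 56.
The monopolist equates marginal revenue to marginal cost: 258 − 4Q = 146, so Q = 28. From demand, P = 202.
DWL is the triangle between Q = 28 and Q = 56: ½·(56 − 28)·(202 − 146) = 784.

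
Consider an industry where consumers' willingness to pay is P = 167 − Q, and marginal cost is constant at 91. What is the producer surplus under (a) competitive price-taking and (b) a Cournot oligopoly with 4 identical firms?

Competition: PS = 0; Cournot: PS = 924.16

Competitive firms price at marginal cost: P = 91, giving Q = 76.
PS = (91 − 91)·76 = 0.
In a 4-firm Cournot equilibrium, symmetry and the first-order condition give q = (167 − 91)/(5) = 15.2. So Q = 60.8 and P = 106.2.
PS = (106.2 − 91)·60.8 = 924.16.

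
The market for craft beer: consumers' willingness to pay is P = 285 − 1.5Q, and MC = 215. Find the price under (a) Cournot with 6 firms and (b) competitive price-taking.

In a 6-firm Cournot equilibrium, symmetry and the first-order condition give q = (285 − 215)/(10.5) = 20/3. So Q = 40 and P = 225.
Perfect competition: P = MC = 215, so 285 − 1.5Q = 215 and Q = 140/3.

Cournot: P = 225; Competition: P = 215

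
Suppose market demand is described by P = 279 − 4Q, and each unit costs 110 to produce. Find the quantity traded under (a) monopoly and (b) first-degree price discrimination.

Monopoly: Q = 21.125; Perfect PD: Q = 42.25

A monopolist chooses Q where MR = MC. MR = 279 − 8Q; setting this equal to 110 gives Q = 21.125 and P = 194.5.
With perfect price discrimination, output is the efficient level Q = 42.25 (where demand meets MC), but every buyer pays their willingness to pay: CS = 0 and PS = total surplus.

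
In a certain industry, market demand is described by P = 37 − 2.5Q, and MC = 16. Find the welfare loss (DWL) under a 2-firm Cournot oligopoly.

Perfect competition: P = MC = 16, so 37 − 2.5Q = 16 and Q = 8.4.
With 2 symmetric Cournot firms, each firm's FOC gives 37 − 7.5q = 16, so q = 2.8, Q = 2·2.8 = 5.6, and P = 23.
DWL is the triangle between Q = 5.6 and Q = 8.4: ½·(8.4 − 5.6)·(23 − 16) = 9.8.

DWL = 9.8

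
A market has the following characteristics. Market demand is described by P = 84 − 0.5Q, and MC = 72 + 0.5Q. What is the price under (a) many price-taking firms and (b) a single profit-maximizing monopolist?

Competition: P = 78; Monopoly: P = 80

Under competition P = MC: 84 − 0.5Q = 72 + 0.5Q ⇒ Q = 12, P = 78.
The monopolist equates marginal revenue to marginal cost: 84 − Q = 72 + 0.5Q, so Q = 8. From demand, P = 80.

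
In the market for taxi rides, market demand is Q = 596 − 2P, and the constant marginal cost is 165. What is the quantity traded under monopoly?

Inverting demand: P = 298 − 0.5Q.
A monopolist chooses Q where MR = MC. MR = 298 − Q; setting this equal to 165 gives Q = 133 and P = 231.5.

Q = 133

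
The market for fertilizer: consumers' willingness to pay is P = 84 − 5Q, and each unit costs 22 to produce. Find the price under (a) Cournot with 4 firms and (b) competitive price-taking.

In a 4-firm Cournot equilibrium, symmetry and the first-order condition give q = (84 − 22)/(25) = 2.48. So Q = 9.92 and P = 34.4.
Competitive firms price at marginal cost: P = 22, giving Q = 12.4.

Cournot: P = 34.4; Competition: P = 22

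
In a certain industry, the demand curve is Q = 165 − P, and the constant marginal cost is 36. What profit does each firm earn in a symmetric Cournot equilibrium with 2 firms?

Inverting demand: P = 165 − Q.
Cournot with 2 identical firms: the symmetric best-response condition is 165 − 3q = 36. Each firm produces q = 43, total output Q = 86, price P = 79.
Each firm's profit = (79 − 36)·43 = 1849.

π_i = 1849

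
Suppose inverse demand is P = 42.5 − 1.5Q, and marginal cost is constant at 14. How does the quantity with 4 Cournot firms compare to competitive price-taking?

Cournot: Q = 15.2; Competition: Q = 19

Cournot with 4 identical firms: the symmetric best-response condition is 42.5 − 7.5q = 14. Each firm produces q = 3.8, total output Q = 15.2, price P = 19.7.
Competitive firms price at marginal cost: P = 14, giving Q = 19.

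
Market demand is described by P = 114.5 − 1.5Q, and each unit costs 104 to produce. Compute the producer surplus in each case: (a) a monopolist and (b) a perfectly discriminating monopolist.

A monopolist chooses Q where MR = MC. MR = 114.5 − 3Q; setting this equal to 104 gives Q = 3.5 and P = 109.25.
PS = (109.25 − 104)·3.5 = 18.375.
A perfectly discriminating monopolist sells every unit with P(Q) ≥ MC(Q), so output equals the competitive quantity Q = 7. Each buyer pays their reservation price, so CS = 0 and the firm captures all surplus.
PS = ½·(114.5 − 104)·7 = 36.75.

Monopoly: PS = 18.375; Perfect PD: PS = 36.75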